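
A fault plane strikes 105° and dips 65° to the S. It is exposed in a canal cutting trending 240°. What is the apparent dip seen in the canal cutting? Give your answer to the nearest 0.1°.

Angle between strike (105°) and section (240°): β = 45°.
tan(apparent dip) = tan 65° · sin 45° = 1.5164
apparent dip = arctan 1.5164 = 56.60°

56.6°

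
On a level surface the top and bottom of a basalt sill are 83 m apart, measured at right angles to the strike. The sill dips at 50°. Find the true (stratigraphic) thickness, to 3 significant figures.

63.6 m

True thickness t = w · sin(dip) = 83 × sin 50°
t = 83 × 0.7660 = 63.582 m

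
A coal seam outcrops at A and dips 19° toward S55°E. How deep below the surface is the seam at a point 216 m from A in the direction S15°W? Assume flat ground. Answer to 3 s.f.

The hole lies 70° from the dip direction, so the down-dip offset is 216 × cos 70° = 73.88 m.
Depth = down-dip offset × tan(dip) = 73.88 × tan 19° = 73.88 × 0.3443
Depth = 25.44 m

25.4 m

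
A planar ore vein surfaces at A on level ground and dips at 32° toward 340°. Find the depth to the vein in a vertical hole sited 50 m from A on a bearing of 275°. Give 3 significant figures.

13.2 m

The hole lies 65° from the dip direction, so the down-dip offset is 50 × cos 65° = 21.13 m.
Depth = down-dip offset × tan(dip) = 21.13 × tan 32° = 21.13 × 0.6249
Depth = 13.20 m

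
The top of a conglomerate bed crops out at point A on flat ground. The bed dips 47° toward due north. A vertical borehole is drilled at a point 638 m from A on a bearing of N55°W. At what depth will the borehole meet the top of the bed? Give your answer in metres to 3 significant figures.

The hole lies 55° from the dip direction, so the down-dip offset is 638 × cos 55° = 365.94 m.
Depth = down-dip offset × tan(dip) = 365.94 × tan 47° = 365.94 × 1.0724
Depth = 392.42 m

392 m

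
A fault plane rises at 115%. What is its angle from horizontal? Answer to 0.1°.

49.0°

tan θ = 115/100 = 1.1500
θ = arctan(1.1500) = 48.99°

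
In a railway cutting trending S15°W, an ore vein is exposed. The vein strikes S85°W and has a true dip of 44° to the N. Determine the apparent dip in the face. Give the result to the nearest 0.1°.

The section lies 70° from the strike.
tan(apparent dip) = tan 44° · sin 70° = 0.9075
apparent dip = arctan 0.9075 = 42.22°

42.2°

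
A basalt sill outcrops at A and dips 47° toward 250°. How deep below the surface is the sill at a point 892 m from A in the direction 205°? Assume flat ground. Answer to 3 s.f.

676 m

The hole lies 45° from the dip direction, so the down-dip offset is 892 × cos 45° = 630.74 m.
Depth = down-dip offset × tan(dip) = 630.74 × tan 47° = 630.74 × 1.0724
Depth = 676.39 m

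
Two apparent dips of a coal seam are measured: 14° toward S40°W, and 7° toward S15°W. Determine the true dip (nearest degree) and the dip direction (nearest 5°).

Each apparent-dip line lies in the plane. As unit vectors (x east, y north, z up), v₁ plunges 14°→S40°W and v₂ plunges 7°→S15°W.
n = v₁ × v₂ = (-0.141, -0.014, 0.407) (taken with n_z > 0).
True dip = arccos(n_z / |n|) = arccos(0.9442) = 19.2°.
Dip direction = azimuth of (n_x, n_y) = atan2(-0.141, -0.014) = 264°.

true dip 19°, dip direction 265°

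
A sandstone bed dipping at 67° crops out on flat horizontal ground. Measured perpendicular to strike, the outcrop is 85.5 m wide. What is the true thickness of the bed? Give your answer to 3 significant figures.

78.7 m

True thickness t = w · sin(dip) = 85.5 × sin 67°
t = 85.5 × 0.9205 = 78.703 m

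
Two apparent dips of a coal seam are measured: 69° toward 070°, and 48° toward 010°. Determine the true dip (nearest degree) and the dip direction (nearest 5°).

true dip 69°, dip direction 075°

Each apparent-dip line lies in the plane. As unit vectors (x east, y north, z up), v₁ plunges 69°→070° and v₂ plunges 48°→010°.
The plane normal is n = v₁ × v₂ ∝ (0.524, 0.142, 0.208).
tan δ = √(n_x²+n_y²)/n_z = 0.543/0.208, so δ = 69.1°.
Dip direction = azimuth of (n_x, n_y) = atan2(0.524, 0.142) = 75°.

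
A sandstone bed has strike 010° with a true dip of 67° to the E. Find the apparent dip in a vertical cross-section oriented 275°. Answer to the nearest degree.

67°

Angle between strike (010°) and section (275°): β = 85°.
tan(apparent dip) = tan 67° · sin 85° = 2.3469
α = arctan(2.3469) = 66.92°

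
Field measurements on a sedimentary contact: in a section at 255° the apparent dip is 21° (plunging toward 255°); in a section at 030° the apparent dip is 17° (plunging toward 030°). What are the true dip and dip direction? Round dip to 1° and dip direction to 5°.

true dip 42°, dip direction 320°

Represent each trace as a vector plunging at its apparent dip toward its trend (east-north-up frame): v₁ = (-0.902, -0.242, -0.358), v₂ = (0.478, 0.828, -0.292).
Cross product v₁ × v₂ gives the pole to the plane: n ∝ (-0.367, 0.435, 0.631).
tan δ = √(n_x²+n_y²)/n_z = 0.569/0.631, so δ = 42.1°.
Dip direction = azimuth of (n_x, n_y) = atan2(-0.367, 0.435) = 320°.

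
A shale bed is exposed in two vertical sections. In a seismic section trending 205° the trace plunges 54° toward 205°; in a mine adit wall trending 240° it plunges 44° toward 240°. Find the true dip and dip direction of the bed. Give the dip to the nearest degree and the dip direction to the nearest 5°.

Represent each trace as a vector plunging at its apparent dip toward its trend (east-north-up frame): v₁ = (-0.248, -0.533, -0.809), v₂ = (-0.623, -0.360, -0.695).
n = v₁ × v₂ = (-0.079, -0.331, 0.243) (taken with n_z > 0).
tan δ = √(n_x²+n_y²)/n_z = 0.341/0.243, so δ = 54.6°.
The horizontal component of n points toward azimuth atan2(n_x, n_y) = 193°, the dip direction.

true dip 55°, dip direction 195°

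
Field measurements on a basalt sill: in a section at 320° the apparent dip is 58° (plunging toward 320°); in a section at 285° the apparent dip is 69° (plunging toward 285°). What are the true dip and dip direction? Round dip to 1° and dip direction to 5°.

Each apparent-dip line lies in the plane. As unit vectors (x east, y north, z up), v₁ plunges 58°→320° and v₂ plunges 69°→285°.
The plane normal is n = v₁ × v₂ ∝ (-0.300, -0.024, 0.109).
tan δ = √(n_x²+n_y²)/n_z = 0.301/0.109, so δ = 70.1°.
Dip direction = azimuth of (n_x, n_y) = atan2(-0.300, -0.024) = 265°.

true dip 70°, dip direction 265°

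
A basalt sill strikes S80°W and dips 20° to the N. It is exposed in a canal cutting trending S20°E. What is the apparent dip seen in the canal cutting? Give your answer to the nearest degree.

The strike is S80°W and the section trends S20°E; the acute angle between them is β = 80°.
tan α = tan 20° × sin 80° = 0.3640 × 0.9848 = 0.3584
α = arctan(0.3584) = 19.72°

20°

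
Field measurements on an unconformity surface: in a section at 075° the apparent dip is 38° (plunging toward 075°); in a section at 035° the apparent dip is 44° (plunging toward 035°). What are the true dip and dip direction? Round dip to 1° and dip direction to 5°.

true dip 44°, dip direction 040°

The two traces are lines in the plane: v₁ = (sin 75°·cos 38°, cos 75°·cos 38°, −sin 38°), v₂ = (sin 35°·cos 44°, cos 35°·cos 44°, −sin 44°).
n = v₁ × v₂ = (0.221, 0.275, 0.364) (taken with n_z > 0).
True dip = arccos(n_z / |n|) = arccos(0.7186) = 44.1°.
Dip direction = atan2(0.221, 0.275) = 39° (azimuth of n's horizontal projection).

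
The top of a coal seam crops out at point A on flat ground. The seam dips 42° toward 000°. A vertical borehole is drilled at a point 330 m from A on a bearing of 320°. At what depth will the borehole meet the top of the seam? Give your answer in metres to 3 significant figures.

The hole lies 40° from the dip direction, so the down-dip offset is 330 × cos 40° = 252.79 m.
Depth = down-dip offset × tan(dip) = 252.79 × tan 42° = 252.79 × 0.9004
Depth = 227.62 m

228 m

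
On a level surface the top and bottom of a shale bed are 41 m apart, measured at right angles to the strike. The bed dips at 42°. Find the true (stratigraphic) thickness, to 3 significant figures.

27.4 m

True thickness t = w · sin(dip) = 41 × sin 42°
t = 41 × 0.6691 = 27.434 m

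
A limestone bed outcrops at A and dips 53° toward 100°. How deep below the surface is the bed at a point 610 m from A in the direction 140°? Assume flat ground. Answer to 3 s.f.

The hole lies 40° from the dip direction, so the down-dip offset is 610 × cos 40° = 467.29 m.
Depth = down-dip offset × tan(dip) = 467.29 × tan 53° = 467.29 × 1.3270
Depth = 620.11 m

620 m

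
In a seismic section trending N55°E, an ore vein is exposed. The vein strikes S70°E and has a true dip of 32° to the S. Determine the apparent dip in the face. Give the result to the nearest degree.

27°

The strike is S70°E and the section trends N55°E; the acute angle between them is β = 55°.
tan(apparent dip) = tan 32° · sin 55° = 0.5119
α = arctan(0.5119) = 27.11°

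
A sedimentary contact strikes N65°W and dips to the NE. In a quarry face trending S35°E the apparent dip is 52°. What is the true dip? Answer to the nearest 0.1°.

β = acute angle between strike N65°W and section S35°E = 30°.
tan(true dip) = tan 52° / sin 30° = 2.5599
δ = arctan(2.5599) = 68.66°

68.7°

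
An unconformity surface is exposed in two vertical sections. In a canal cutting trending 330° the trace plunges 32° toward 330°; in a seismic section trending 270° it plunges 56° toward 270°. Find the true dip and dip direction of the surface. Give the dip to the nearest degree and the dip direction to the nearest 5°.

true dip 56°, dip direction 265°

Represent each trace as a vector plunging at its apparent dip toward its trend (east-north-up frame): v₁ = (-0.424, 0.734, -0.530), v₂ = (-0.559, -0.000, -0.829).
Cross product v₁ × v₂ gives the pole to the plane: n ∝ (-0.609, -0.055, 0.411).
tan δ = √(n_x²+n_y²)/n_z = 0.611/0.411, so δ = 56.1°.
Dip direction = azimuth of (n_x, n_y) = atan2(-0.609, -0.055) = 265°.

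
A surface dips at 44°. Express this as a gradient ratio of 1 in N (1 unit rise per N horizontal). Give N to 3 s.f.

1 in 1.04

1 : N means tan θ = 1/N, so N = 1/tan 44° = 1/0.9657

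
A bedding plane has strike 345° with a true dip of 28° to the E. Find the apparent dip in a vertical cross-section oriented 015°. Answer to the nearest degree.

Angle between strike (345°) and section (015°): β = 30°.
tan α = tan 28° × sin 30° = 0.5317 × 0.5000 = 0.2659
apparent dip = arctan 0.2659 = 14.89°

15°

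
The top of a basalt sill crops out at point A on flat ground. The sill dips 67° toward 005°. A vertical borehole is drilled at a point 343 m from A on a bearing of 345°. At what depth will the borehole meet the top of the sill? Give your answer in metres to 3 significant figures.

759 m

The hole lies 20° from the dip direction, so the down-dip offset is 343 × cos 20° = 322.31 m.
Depth = down-dip offset × tan(dip) = 322.31 × tan 67° = 322.31 × 2.3559
Depth = 759.33 m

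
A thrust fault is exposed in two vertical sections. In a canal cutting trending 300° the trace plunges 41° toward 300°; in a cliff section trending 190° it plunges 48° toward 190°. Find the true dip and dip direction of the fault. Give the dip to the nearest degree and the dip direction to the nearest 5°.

Represent each trace as a vector plunging at its apparent dip toward its trend (east-north-up frame): v₁ = (-0.654, 0.377, -0.656), v₂ = (-0.116, -0.659, -0.743).
Cross product v₁ × v₂ gives the pole to the plane: n ∝ (-0.713, -0.409, 0.475).
Dip δ = arctan(|n_h|/n_z) = arctan(0.822/0.475) = 60.0°.
The horizontal component of n points toward azimuth atan2(n_x, n_y) = 240°, the dip direction.

true dip 60°, dip direction 240°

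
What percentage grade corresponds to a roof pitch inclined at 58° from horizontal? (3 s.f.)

160%

grade % = 100 × tan 58° = 100 × 1.6003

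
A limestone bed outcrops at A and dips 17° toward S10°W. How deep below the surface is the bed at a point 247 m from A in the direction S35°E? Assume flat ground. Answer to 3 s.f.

53.4 m

The hole lies 45° from the dip direction, so the down-dip offset is 247 × cos 45° = 174.66 m.
Depth = down-dip offset × tan(dip) = 174.66 × tan 17° = 174.66 × 0.3057
Depth = 53.40 m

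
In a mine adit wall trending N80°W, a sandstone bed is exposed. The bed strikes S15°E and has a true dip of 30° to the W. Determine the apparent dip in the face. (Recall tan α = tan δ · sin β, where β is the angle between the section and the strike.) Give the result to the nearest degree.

The strike is S15°E and the section trends N80°W; the acute angle between them is β = 65°.
tan α = tan 30° × sin 65° = 0.5774 × 0.9063 = 0.5233
α = arctan(0.5233) = 27.62°

28°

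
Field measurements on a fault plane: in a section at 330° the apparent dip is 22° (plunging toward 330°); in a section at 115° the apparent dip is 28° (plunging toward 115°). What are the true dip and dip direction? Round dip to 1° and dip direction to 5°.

true dip 57°, dip direction 045°

The two traces are lines in the plane: v₁ = (sin 330°·cos 22°, cos 330°·cos 22°, −sin 22°), v₂ = (sin 115°·cos 28°, cos 115°·cos 28°, −sin 28°).
The plane normal is n = v₁ × v₂ ∝ (0.517, 0.517, 0.470).
tan δ = √(n_x²+n_y²)/n_z = 0.731/0.470, so δ = 57.3°.
Dip direction = atan2(0.517, 0.517) = 45° (azimuth of n's horizontal projection).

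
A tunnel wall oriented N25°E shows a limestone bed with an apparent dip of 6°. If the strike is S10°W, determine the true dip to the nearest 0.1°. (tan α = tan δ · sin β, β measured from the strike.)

β = acute angle between strike S10°W and section N25°E = 15°.
tan δ = tan α / sin β = tan 6° / sin 15° = 0.1051 / 0.2588 = 0.4061
true dip = arctan 0.4061 = 22.10°

22.1°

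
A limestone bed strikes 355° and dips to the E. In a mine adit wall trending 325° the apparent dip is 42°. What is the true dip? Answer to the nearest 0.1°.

61.0°

The section is 30° from the strike.
tan(true dip) = tan 42° / sin 30° = 1.8008
δ = arctan(1.8008) = 60.96°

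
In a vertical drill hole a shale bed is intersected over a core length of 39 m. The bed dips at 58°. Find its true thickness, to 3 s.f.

True thickness t = h · cos(dip) = 39 × cos 58°
t = 39 × 0.5299 = 20.667 m

20.7 m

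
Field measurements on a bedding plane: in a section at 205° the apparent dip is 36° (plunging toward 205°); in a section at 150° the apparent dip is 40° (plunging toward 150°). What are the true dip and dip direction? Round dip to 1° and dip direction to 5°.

Represent each trace as a vector plunging at its apparent dip toward its trend (east-north-up frame): v₁ = (-0.342, -0.733, -0.588), v₂ = (0.383, -0.663, -0.643).
n = v₁ × v₂ = (0.081, -0.445, 0.508) (taken with n_z > 0).
tan δ = √(n_x²+n_y²)/n_z = 0.452/0.508, so δ = 41.7°.
Dip direction = azimuth of (n_x, n_y) = atan2(0.081, -0.445) = 170°.

true dip 42°, dip direction 170°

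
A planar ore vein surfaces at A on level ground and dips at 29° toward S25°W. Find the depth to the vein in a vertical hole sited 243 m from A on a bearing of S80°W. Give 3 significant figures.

The hole lies 55° from the dip direction, so the down-dip offset is 243 × cos 55° = 139.38 m.
Depth = down-dip offset × tan(dip) = 139.38 × tan 29° = 139.38 × 0.5543
Depth = 77.26 m

77.3 m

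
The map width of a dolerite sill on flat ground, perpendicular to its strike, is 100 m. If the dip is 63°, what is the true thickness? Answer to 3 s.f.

True thickness t = w · sin(dip) = 100 × sin 63°
t = 100 × 0.8910 = 89.101 m

89.1 m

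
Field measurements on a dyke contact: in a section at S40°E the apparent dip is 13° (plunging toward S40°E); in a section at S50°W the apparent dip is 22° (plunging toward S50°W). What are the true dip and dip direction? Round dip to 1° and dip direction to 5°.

true dip 25°, dip direction 200°

Represent each trace as a vector plunging at its apparent dip toward its trend (east-north-up frame): v₁ = (0.626, -0.746, -0.225), v₂ = (-0.710, -0.596, -0.375).
Cross product v₁ × v₂ gives the pole to the plane: n ∝ (-0.146, -0.394, 0.903).
tan δ = √(n_x²+n_y²)/n_z = 0.420/0.903, so δ = 25.0°.
The horizontal component of n points toward azimuth atan2(n_x, n_y) = 200°, the dip direction.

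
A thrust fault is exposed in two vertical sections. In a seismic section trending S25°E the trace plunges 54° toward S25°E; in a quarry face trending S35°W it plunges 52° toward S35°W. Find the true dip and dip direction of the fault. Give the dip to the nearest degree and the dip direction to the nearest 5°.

true dip 57°, dip direction 180°

Each apparent-dip line lies in the plane. As unit vectors (x east, y north, z up), v₁ plunges 54°→S25°E and v₂ plunges 52°→S35°W.
Cross product v₁ × v₂ gives the pole to the plane: n ∝ (-0.012, -0.481, 0.313).
tan δ = √(n_x²+n_y²)/n_z = 0.482/0.313, so δ = 56.9°.
The horizontal component of n points toward azimuth atan2(n_x, n_y) = 181°, the dip direction.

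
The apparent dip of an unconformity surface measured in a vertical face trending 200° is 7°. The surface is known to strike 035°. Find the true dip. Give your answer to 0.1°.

The section is 15° from the strike.
tan δ = tan α / sin β = tan 7° / sin 15° = 0.1228 / 0.2588 = 0.4744
δ = arctan(0.4744) = 25.38°

25.4°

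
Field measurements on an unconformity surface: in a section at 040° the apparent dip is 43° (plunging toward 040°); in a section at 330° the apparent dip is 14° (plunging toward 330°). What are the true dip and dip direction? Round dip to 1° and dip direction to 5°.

Each apparent-dip line lies in the plane. As unit vectors (x east, y north, z up), v₁ plunges 43°→040° and v₂ plunges 14°→330°.
The plane normal is n = v₁ × v₂ ∝ (0.438, 0.445, 0.667).
True dip = arccos(n_z / |n|) = arccos(0.7303) = 43.1°.
Dip direction = azimuth of (n_x, n_y) = atan2(0.438, 0.445) = 45°.

true dip 43°, dip direction 045°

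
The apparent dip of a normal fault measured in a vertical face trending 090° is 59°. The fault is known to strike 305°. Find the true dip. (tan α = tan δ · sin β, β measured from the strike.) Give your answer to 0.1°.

β = acute angle between strike 305° and section 090° = 35°.
tan δ = tan α / sin β = tan 59° / sin 35° = 1.6643 / 0.5736 = 2.9016
δ = arctan(2.9016) = 70.98°

71.0°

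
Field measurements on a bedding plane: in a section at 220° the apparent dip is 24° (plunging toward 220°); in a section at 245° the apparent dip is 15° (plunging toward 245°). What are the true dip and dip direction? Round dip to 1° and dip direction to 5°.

The two traces are lines in the plane: v₁ = (sin 220°·cos 24°, cos 220°·cos 24°, −sin 24°), v₂ = (sin 245°·cos 15°, cos 245°·cos 15°, −sin 15°).
The plane normal is n = v₁ × v₂ ∝ (-0.015, -0.204, 0.373).
Dip δ = arctan(|n_h|/n_z) = arctan(0.205/0.373) = 28.8°.
Dip direction = atan2(-0.015, -0.204) = 184° (azimuth of n's horizontal projection).

true dip 29°, dip direction 185°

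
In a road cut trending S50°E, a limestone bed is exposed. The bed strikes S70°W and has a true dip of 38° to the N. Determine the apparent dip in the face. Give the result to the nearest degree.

34°

The strike is S70°W and the section trends S50°E; the acute angle between them is β = 60°.
tan(apparent dip) = tan 38° · sin 60° = 0.6766
apparent dip = arctan 0.6766 = 34.08°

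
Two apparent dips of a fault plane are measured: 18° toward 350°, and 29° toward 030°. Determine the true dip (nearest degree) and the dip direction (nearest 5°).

true dip 30°, dip direction 045°

Each apparent-dip line lies in the plane. As unit vectors (x east, y north, z up), v₁ plunges 18°→350° and v₂ plunges 29°→030°.
n = v₁ × v₂ = (0.220, 0.215, 0.535) (taken with n_z > 0).
True dip = arccos(n_z / |n|) = arccos(0.8667) = 29.9°.
Dip direction = atan2(0.220, 0.215) = 46° (azimuth of n's horizontal projection).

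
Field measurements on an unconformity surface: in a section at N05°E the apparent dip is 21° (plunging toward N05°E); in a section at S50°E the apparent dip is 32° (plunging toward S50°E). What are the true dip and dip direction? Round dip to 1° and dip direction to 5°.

true dip 48°, dip direction 075°

Each apparent-dip line lies in the plane. As unit vectors (x east, y north, z up), v₁ plunges 21°→N05°E and v₂ plunges 32°→S50°E.
The plane normal is n = v₁ × v₂ ∝ (0.688, 0.190, 0.649).
Dip δ = arctan(|n_h|/n_z) = arctan(0.714/0.649) = 47.7°.
The horizontal component of n points toward azimuth atan2(n_x, n_y) = 75°, the dip direction.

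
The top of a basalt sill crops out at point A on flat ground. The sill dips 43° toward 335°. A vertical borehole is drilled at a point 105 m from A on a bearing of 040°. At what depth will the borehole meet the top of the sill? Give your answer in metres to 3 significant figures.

The hole lies 65° from the dip direction, so the down-dip offset is 105 × cos 65° = 44.37 m.
Depth = down-dip offset × tan(dip) = 44.37 × tan 43° = 44.37 × 0.9325
Depth = 41.38 m

41.4 m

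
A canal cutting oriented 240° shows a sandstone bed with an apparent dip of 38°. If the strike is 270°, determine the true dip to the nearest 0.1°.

57.4°

β = acute angle between strike 270° and section 240° = 30°.
tan δ = tan α / sin β = tan 38° / sin 30° = 0.7813 / 0.5000 = 1.5626
δ = arctan(1.5626) = 57.38°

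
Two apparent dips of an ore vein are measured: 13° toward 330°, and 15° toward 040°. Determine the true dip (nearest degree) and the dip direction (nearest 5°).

Each apparent-dip line lies in the plane. As unit vectors (x east, y north, z up), v₁ plunges 13°→330° and v₂ plunges 15°→040°.
The plane normal is n = v₁ × v₂ ∝ (0.052, 0.266, 0.884).
Dip δ = arctan(|n_h|/n_z) = arctan(0.271/0.884) = 17.0°.
Dip direction = atan2(0.052, 0.266) = 11° (azimuth of n's horizontal projection).

true dip 17°, dip direction 010°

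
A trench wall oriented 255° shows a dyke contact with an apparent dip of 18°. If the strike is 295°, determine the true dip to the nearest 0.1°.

26.8°

The section is 40° from the strike.
tan δ = tan α / sin β = tan 18° / sin 40° = 0.3249 / 0.6428 = 0.5055
true dip = arctan 0.5055 = 26.82°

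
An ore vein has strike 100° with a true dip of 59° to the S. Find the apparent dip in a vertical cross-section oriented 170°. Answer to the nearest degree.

57°

Angle between strike (100°) and section (170°): β = 70°.
tan α = tan 59° × sin 70° = 1.6643 × 0.9397 = 1.5639
α = arctan(1.5639) = 57.40°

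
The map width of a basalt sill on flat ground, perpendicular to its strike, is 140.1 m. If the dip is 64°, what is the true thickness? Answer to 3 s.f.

True thickness t = w · sin(dip) = 140.1 × sin 64°
t = 140.1 × 0.8988 = 125.921 m

126 m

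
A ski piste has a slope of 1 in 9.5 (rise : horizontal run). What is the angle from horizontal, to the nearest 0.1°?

6.0°

tan θ = 1/9.5 = 0.1053
θ = arctan(0.1053) = 6.01°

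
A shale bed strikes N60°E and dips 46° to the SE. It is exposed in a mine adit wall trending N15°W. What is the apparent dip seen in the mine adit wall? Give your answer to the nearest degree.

45°

The strike is N60°E and the section trends N15°W; the acute angle between them is β = 75°.
tan(apparent dip) = tan 46° · sin 75° = 1.0002
apparent dip = arctan 1.0002 = 45.01°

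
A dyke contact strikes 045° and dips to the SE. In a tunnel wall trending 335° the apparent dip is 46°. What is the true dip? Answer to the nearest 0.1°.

The section is 70° from the strike.
tan(true dip) = tan 46° / sin 70° = 1.1020
true dip = arctan 1.1020 = 47.78°

47.8°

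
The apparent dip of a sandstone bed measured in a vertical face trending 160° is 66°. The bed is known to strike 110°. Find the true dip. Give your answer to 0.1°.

The section is 50° from the strike.
tan δ = tan α / sin β = tan 66° / sin 50° = 2.2460 / 0.7660 = 2.9320
δ = arctan(2.9320) = 71.17°

71.2°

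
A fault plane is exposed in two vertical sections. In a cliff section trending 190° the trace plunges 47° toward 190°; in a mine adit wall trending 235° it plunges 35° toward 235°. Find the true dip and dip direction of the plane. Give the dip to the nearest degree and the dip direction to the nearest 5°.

The two traces are lines in the plane: v₁ = (sin 190°·cos 47°, cos 190°·cos 47°, −sin 47°), v₂ = (sin 235°·cos 35°, cos 235°·cos 35°, −sin 35°).
n = v₁ × v₂ = (-0.042, -0.423, 0.395) (taken with n_z > 0).
Dip δ = arctan(|n_h|/n_z) = arctan(0.425/0.395) = 47.1°.
Dip direction = atan2(-0.042, -0.423) = 186° (azimuth of n's horizontal projection).

true dip 47°, dip direction 185°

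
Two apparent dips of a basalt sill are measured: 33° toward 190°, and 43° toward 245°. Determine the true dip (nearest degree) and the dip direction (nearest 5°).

Represent each trace as a vector plunging at its apparent dip toward its trend (east-north-up frame): v₁ = (-0.146, -0.826, -0.545), v₂ = (-0.663, -0.309, -0.682).
The plane normal is n = v₁ × v₂ ∝ (-0.395, -0.262, 0.502).
True dip = arccos(n_z / |n|) = arccos(0.7276) = 43.3°.
Dip direction = azimuth of (n_x, n_y) = atan2(-0.395, -0.262) = 236°.

true dip 43°, dip direction 235°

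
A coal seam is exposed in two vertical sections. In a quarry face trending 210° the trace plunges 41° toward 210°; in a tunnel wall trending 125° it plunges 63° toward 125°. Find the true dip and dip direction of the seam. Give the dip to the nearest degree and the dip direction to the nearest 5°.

The two traces are lines in the plane: v₁ = (sin 210°·cos 41°, cos 210°·cos 41°, −sin 41°), v₂ = (sin 125°·cos 63°, cos 125°·cos 63°, −sin 63°).
n = v₁ × v₂ = (0.412, -0.580, 0.341) (taken with n_z > 0).
Dip δ = arctan(|n_h|/n_z) = arctan(0.711/0.341) = 64.4°.
The horizontal component of n points toward azimuth atan2(n_x, n_y) = 145°, the dip direction.

true dip 64°, dip direction 145°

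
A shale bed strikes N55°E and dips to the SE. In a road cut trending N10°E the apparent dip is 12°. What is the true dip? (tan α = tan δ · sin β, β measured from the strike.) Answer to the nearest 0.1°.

16.7°

The section is 45° from the strike.
tan(true dip) = tan 12° / sin 45° = 0.3006
true dip = arctan 0.3006 = 16.73°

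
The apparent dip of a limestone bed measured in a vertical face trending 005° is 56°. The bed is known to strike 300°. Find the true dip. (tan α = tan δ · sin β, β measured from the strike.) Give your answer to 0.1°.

58.6°

The section is 65° from the strike.
tan(true dip) = tan 56° / sin 65° = 1.6358
δ = arctan(1.6358) = 58.56°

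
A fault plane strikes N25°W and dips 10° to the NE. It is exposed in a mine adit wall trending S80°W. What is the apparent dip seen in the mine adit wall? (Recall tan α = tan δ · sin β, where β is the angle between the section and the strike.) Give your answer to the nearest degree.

10°

The section lies 75° from the strike.
tan α = tan 10° × sin 75° = 0.1763 × 0.9659 = 0.1703
apparent dip = arctan 0.1703 = 9.67°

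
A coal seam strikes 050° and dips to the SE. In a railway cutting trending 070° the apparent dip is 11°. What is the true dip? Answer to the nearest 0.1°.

β = acute angle between strike 050° and section 070° = 20°.
tan(true dip) = tan 11° / sin 20° = 0.5683
δ = arctan(0.5683) = 29.61°

29.6°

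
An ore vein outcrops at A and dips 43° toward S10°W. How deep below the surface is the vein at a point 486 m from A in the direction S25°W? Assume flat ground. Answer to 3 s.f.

The hole lies 15° from the dip direction, so the down-dip offset is 486 × cos 15° = 469.44 m.
Depth = down-dip offset × tan(dip) = 469.44 × tan 43° = 469.44 × 0.9325
Depth = 437.76 m

438 m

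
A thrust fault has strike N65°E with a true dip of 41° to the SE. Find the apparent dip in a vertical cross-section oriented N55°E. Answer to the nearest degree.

The section lies 10° from the strike.
tan α = tan 41° × sin 10° = 0.8693 × 0.1736 = 0.1510
α = arctan(0.1510) = 8.58°

9°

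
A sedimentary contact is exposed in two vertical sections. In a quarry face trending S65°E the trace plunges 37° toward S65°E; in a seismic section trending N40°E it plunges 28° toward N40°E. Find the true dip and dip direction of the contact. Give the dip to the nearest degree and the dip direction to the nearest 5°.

Represent each trace as a vector plunging at its apparent dip toward its trend (east-north-up frame): v₁ = (0.724, -0.338, -0.602), v₂ = (0.568, 0.676, -0.469).
n = v₁ × v₂ = (0.566, -0.002, 0.681) (taken with n_z > 0).
Dip δ = arctan(|n_h|/n_z) = arctan(0.566/0.681) = 39.7°.
The horizontal component of n points toward azimuth atan2(n_x, n_y) = 90°, the dip direction.

true dip 40°, dip direction 090°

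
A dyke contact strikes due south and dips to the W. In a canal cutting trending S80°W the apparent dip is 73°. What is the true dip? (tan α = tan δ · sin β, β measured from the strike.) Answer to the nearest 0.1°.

The section is 80° from the strike.
tan(true dip) = tan 73° / sin 80° = 3.3213
true dip = arctan 3.3213 = 73.24°

73.2°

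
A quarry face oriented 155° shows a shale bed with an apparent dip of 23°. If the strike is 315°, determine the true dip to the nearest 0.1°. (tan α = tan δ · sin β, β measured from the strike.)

The section is 20° from the strike.
tan δ = tan α / sin β = tan 23° / sin 20° = 0.4245 / 0.3420 = 1.2411
δ = arctan(1.2411) = 51.14°

51.1°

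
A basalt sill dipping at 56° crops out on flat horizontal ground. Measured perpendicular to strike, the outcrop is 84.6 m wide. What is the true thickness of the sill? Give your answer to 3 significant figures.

70.1 m

True thickness t = w · sin(dip) = 84.6 × sin 56°
t = 84.6 × 0.8290 = 70.137 m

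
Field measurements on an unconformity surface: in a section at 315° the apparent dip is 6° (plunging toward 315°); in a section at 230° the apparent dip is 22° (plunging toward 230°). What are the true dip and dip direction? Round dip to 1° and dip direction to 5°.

true dip 22°, dip direction 240°

Each apparent-dip line lies in the plane. As unit vectors (x east, y north, z up), v₁ plunges 6°→315° and v₂ plunges 22°→230°.
Cross product v₁ × v₂ gives the pole to the plane: n ∝ (-0.326, -0.189, 0.919).
Dip δ = arctan(|n_h|/n_z) = arctan(0.377/0.919) = 22.3°.
Dip direction = azimuth of (n_x, n_y) = atan2(-0.326, -0.189) = 240°.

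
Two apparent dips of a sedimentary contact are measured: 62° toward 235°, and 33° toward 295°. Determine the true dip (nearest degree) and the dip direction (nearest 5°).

true dip 62°, dip direction 225°

Represent each trace as a vector plunging at its apparent dip toward its trend (east-north-up frame): v₁ = (-0.385, -0.269, -0.883), v₂ = (-0.760, 0.354, -0.545).
Cross product v₁ × v₂ gives the pole to the plane: n ∝ (-0.460, -0.462, 0.341).
tan δ = √(n_x²+n_y²)/n_z = 0.651/0.341, so δ = 62.4°.
Dip direction = atan2(-0.460, -0.462) = 225° (azimuth of n's horizontal projection).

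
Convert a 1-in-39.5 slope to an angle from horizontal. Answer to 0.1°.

1.5°

tan θ = 1/39.5 = 0.0253
θ = arctan(0.0253) = 1.45°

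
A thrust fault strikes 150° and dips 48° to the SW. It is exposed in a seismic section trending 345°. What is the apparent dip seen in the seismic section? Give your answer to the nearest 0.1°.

The section lies 15° from the strike.
tan α = tan 48° × sin 15° = 1.1106 × 0.2588 = 0.2874
α = arctan(0.2874) = 16.04°

16.0°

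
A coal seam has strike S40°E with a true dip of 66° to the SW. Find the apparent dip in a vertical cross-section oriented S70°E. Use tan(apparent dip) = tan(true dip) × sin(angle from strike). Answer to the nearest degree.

The section lies 30° from the strike.
tan(apparent dip) = tan 66° · sin 30° = 1.1230
α = arctan(1.1230) = 48.32°

48°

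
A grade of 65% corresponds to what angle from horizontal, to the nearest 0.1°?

33.0°

tan θ = 65/100 = 0.6500
θ = arctan(0.6500) = 33.02°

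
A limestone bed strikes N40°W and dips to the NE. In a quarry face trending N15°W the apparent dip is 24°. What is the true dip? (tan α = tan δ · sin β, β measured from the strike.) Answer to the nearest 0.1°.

β = acute angle between strike N40°W and section N15°W = 25°.
tan δ = tan α / sin β = tan 24° / sin 25° = 0.4452 / 0.4226 = 1.0535
true dip = arctan 1.0535 = 46.49°

46.5°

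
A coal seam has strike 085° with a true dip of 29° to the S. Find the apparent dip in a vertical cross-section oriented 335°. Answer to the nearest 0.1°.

27.5°

Angle between strike (085°) and section (335°): β = 70°.
tan(apparent dip) = tan 29° · sin 70° = 0.5209
apparent dip = arctan 0.5209 = 27.51°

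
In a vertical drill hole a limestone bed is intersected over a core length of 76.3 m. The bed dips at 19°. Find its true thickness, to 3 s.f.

True thickness t = h · cos(dip) = 76.3 × cos 19°
t = 76.3 × 0.9455 = 72.143 m

72.1 m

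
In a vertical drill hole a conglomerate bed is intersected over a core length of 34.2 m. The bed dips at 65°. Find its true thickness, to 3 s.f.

True thickness t = h · cos(dip) = 34.2 × cos 65°
t = 34.2 × 0.4226 = 14.454 m

14.5 m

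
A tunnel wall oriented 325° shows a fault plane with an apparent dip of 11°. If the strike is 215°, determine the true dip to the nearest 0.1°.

11.7°

The section is 70° from the strike.
tan(true dip) = tan 11° / sin 70° = 0.2069
true dip = arctan 0.2069 = 11.69°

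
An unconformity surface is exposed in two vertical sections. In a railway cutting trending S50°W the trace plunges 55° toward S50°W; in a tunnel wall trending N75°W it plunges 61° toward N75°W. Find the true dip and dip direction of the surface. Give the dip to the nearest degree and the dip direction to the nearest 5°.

true dip 62°, dip direction 270°

The two traces are lines in the plane: v₁ = (sin 230°·cos 55°, cos 230°·cos 55°, −sin 55°), v₂ = (sin 285°·cos 61°, cos 285°·cos 61°, −sin 61°).
n = v₁ × v₂ = (-0.425, 0.001, 0.228) (taken with n_z > 0).
tan δ = √(n_x²+n_y²)/n_z = 0.425/0.228, so δ = 61.8°.
Dip direction = azimuth of (n_x, n_y) = atan2(-0.425, 0.001) = 270°.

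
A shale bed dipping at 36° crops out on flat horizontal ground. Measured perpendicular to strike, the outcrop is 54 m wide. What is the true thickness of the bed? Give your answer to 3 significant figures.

True thickness t = w · sin(dip) = 54 × sin 36°
t = 54 × 0.5878 = 31.740 m

31.7 m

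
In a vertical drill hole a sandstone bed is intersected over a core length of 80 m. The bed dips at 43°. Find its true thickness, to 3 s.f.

True thickness t = h · cos(dip) = 80 × cos 43°
t = 80 × 0.7314 = 58.508 m

58.5 m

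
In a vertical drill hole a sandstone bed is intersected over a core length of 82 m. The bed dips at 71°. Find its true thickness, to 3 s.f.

26.7 m

True thickness t = h · cos(dip) = 82 × cos 71°
t = 82 × 0.3256 = 26.697 m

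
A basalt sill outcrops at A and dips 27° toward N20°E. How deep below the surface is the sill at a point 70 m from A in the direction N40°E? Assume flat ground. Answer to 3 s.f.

33.5 m

The hole lies 20° from the dip direction, so the down-dip offset is 70 × cos 20° = 65.78 m.
Depth = down-dip offset × tan(dip) = 65.78 × tan 27° = 65.78 × 0.5095
Depth = 33.52 m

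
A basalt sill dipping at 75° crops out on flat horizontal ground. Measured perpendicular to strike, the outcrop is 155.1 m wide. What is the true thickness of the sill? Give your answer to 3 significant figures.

True thickness t = w · sin(dip) = 155.1 × sin 75°
t = 155.1 × 0.9659 = 149.815 m

150 m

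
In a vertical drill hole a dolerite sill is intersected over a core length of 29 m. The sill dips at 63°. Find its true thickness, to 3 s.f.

13.2 m

True thickness t = h · cos(dip) = 29 × cos 63°
t = 29 × 0.4540 = 13.166 m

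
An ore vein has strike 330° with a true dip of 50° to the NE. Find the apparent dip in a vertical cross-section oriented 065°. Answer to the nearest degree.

50°

The section lies 85° from the strike.
tan α = tan 50° × sin 85° = 1.1918 × 0.9962 = 1.1872
α = arctan(1.1872) = 49.89°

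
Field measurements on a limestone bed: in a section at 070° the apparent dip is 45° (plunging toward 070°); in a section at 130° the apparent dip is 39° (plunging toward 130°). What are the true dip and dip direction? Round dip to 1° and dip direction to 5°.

true dip 47°, dip direction 090°

Each apparent-dip line lies in the plane. As unit vectors (x east, y north, z up), v₁ plunges 45°→070° and v₂ plunges 39°→130°.
n = v₁ × v₂ = (0.505, 0.003, 0.476) (taken with n_z > 0).
tan δ = √(n_x²+n_y²)/n_z = 0.505/0.476, so δ = 46.7°.
The horizontal component of n points toward azimuth atan2(n_x, n_y) = 90°, the dip direction.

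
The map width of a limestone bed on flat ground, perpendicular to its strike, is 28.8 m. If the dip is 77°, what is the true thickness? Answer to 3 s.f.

28.1 m

True thickness t = w · sin(dip) = 28.8 × sin 77°
t = 28.8 × 0.9744 = 28.062 m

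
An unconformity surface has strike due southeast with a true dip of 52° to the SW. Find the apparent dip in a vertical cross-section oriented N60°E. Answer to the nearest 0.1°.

The section lies 75° from the strike.
tan(apparent dip) = tan 52° · sin 75° = 1.2363
α = arctan(1.2363) = 51.03°

51.0°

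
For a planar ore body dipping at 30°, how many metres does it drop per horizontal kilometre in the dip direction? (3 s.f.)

drop per km = 1000 × tan 30° = 1000 × 0.5774

577 m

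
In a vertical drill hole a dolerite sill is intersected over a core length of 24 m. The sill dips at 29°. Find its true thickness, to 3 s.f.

True thickness t = h · cos(dip) = 24 × cos 29°
t = 24 × 0.8746 = 20.991 m

21.0 m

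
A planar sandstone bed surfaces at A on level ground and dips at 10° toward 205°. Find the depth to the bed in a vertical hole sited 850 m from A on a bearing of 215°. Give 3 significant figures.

The hole lies 10° from the dip direction, so the down-dip offset is 850 × cos 10° = 837.09 m.
Depth = down-dip offset × tan(dip) = 837.09 × tan 10° = 837.09 × 0.1763
Depth = 147.60 m

148 m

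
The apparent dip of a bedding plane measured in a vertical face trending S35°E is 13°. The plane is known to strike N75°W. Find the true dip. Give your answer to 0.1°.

19.8°

The section is 40° from the strike.
tan(true dip) = tan 13° / sin 40° = 0.3592
δ = arctan(0.3592) = 19.76°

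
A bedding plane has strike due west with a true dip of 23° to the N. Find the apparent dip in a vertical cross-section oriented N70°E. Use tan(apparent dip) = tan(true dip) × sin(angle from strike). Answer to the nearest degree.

8°

Angle between strike (due west) and section (N70°E): β = 20°.
tan(apparent dip) = tan 23° · sin 20° = 0.1452
apparent dip = arctan 0.1452 = 8.26°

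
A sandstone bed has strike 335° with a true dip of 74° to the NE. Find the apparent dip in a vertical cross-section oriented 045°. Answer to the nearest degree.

73°

The section lies 70° from the strike.
tan α = tan 74° × sin 70° = 3.4874 × 0.9397 = 3.2771
apparent dip = arctan 3.2771 = 73.03°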